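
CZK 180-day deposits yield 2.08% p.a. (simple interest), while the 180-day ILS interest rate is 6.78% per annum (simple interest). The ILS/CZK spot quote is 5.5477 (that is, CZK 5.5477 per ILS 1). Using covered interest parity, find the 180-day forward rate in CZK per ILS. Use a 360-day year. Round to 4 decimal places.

5.4216

T = 180/360 years.
CZK growth factor: 1 + 0.0208×180/360 = 1.010400.
ILS accumulates by 1 + 0.0678×180/360 = 1.033900.
CIP: F = S · (grow CZK)/(grow ILS) = 5.5477 × 1.010400/1.033900 = 5.421604 CZK per ILS.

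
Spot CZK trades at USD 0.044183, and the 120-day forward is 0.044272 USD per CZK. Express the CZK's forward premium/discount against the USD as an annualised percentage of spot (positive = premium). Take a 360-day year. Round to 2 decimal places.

T = 120/360 years.
Period premium: (0.044272 − 0.044183)/0.044183 = 0.0020143.
Per annum: 0.0020143 / (120/360) = 0.006043 = 0.60%.

+0.60%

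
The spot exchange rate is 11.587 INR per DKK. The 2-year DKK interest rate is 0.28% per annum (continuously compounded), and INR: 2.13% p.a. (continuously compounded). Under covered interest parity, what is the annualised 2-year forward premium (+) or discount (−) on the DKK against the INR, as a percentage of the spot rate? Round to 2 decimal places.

+1.88%

T = 2 years.
CIP forward (INR per DKK) = 11.587 × 1.0435204/1.0056157 = 12.023749.
(F − S)/S ÷ T = (12.023749 − 11.587)/11.587/2 = 0.018847 → 1.88%.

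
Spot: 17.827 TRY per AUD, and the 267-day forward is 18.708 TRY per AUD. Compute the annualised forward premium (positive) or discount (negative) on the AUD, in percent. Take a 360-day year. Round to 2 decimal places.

T = 267/360 years.
(F − S)/S = (18.708 − 17.827)/17.827 = 0.0494194.
Annualise by dividing by T: 0.0494194 / (267/360) = 0.066633 → 6.66%.

+6.66%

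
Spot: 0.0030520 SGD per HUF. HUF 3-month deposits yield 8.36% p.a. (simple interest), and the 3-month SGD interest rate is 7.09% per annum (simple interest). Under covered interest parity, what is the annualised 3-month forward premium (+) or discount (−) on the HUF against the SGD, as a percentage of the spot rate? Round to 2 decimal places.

-1.24%

T = 3/12 years.
No-arbitrage forward: 0.003052 × 1.017725 / 1.020900 = 0.0030425083 SGD/HUF.
(F − S)/S ÷ T = (0.0030425083 − 0.003052)/0.003052/(3/12) = -0.012440 → -1.24%.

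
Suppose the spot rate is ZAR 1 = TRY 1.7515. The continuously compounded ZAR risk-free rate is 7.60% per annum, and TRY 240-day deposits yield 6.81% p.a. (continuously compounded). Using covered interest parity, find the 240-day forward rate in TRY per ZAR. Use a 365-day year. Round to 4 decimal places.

T = 240/365 years.
TRY growth factor: e^(0.0681×240/365) = 1.0457958.
ZAR accumulates by e^(0.0760×240/365) = 1.0512423.
CIP: F = S · (grow TRY)/(grow ZAR) = 1.7515 × 1.0457958/1.0512423 = 1.742425 TRY per ZAR.

1.7424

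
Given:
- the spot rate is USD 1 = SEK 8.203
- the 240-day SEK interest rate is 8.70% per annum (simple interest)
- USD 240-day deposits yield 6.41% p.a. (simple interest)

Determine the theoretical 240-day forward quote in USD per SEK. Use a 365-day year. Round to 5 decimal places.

T = 240/365 years.
Growth of 1 SEK over T: 1 + 0.0870×240/365 = 1.0572055.
USD growth factor: 1 + 0.0641×240/365 = 1.0421479.
So F = 8.203 × 1.0572055 / 1.0421479 = 8.321522 (SEK/USD).
Invert for USD per SEK: 1 / 8.321522 = 0.12017.

0.12017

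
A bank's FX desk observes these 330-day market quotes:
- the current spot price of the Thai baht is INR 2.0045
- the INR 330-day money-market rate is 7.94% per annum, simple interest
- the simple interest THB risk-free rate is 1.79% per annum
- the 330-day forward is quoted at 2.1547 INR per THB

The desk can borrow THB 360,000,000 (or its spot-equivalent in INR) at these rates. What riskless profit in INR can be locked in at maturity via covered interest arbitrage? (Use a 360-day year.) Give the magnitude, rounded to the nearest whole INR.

T = 330/360 years.
Keep in THB, deliver into the forward: 360,000,000·1.01640833333·2.1547 = INR 788,419,812.90.
Swap to INR now, deposit: 360,000,000·2.0045·1.07278333333 = INR 774,141,909.00.
The quoted forward overvalues THB, so borrow INR, buy THB at spot, deposit the THB at 1.79%, and sell the proceeds forward at 2.1547.
The gap between the two covered legs is INR 14,277,904.

INR 14,277,904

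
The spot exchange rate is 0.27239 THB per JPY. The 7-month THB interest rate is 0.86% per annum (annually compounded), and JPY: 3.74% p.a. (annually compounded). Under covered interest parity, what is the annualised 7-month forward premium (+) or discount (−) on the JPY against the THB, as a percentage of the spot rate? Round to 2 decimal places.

T = 7/12 years.
CIP forward (THB per JPY) = 0.27239 × 1.0050077/1.0216496 = 0.26795297.
Annualised premium = (F − S)/S × (1/T) = (0.26795297 − 0.27239)/0.27239 ÷ (7/12) = -2.79%.

-2.79%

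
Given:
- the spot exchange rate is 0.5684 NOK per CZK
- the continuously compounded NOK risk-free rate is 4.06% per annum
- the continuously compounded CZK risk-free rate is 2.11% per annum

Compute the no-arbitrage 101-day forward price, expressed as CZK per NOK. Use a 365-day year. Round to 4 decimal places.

T = 101/365 years.
Growth of 1 NOK over T: e^(0.0406×101/365) = 1.0112979.
CZK accumulates by e^(0.0211×101/365) = 1.0058557.
CIP: F = S · (grow NOK)/(grow CZK) = 0.5684 × 1.0112979/1.0058557 = 0.5714753 NOK per CZK.
Quoted the other way: 1/0.5714753 = 1.7499 CZK per NOK.

1.7499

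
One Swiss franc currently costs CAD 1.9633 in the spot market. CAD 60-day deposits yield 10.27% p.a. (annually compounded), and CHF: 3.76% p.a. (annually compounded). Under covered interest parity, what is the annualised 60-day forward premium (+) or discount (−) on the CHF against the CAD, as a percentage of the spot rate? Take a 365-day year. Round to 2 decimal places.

+6.12%

T = 60/365 years.
CIP forward (CAD per CHF) = 1.9633 × 1.0162002/1.0060859 = 1.9830373.
Annualised premium = (F − S)/S × (1/T) = (1.9830373 − 1.9633)/1.9633 ÷ (60/365) = 6.12%.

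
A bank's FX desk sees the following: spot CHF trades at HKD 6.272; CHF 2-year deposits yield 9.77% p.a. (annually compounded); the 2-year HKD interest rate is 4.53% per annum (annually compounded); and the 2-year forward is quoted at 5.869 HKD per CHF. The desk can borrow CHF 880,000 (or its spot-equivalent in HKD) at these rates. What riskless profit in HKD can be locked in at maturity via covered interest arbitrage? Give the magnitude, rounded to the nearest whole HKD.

T = 2 years.
Route A — deposit CHF, sell forward: 880,000 × 1.20494529 × 5.869 = HKD 6,223,205.04.
Route B — convert at spot, deposit HKD: 880,000 × 6.272 × 1.09265209 = HKD 6,030,740.24.
The quoted forward overvalues CHF, so borrow HKD, buy CHF at spot, deposit the CHF at 9.77%, and sell the proceeds forward at 5.869.
Arbitrage profit = |6,223,205.04 − 6,030,740.24| = HKD 192,465.

HKD 192,465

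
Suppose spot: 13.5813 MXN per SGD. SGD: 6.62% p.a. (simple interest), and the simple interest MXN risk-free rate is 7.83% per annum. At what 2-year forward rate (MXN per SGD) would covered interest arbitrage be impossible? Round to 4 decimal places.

T = 2 years.
Growth of 1 MXN over T: 1 + 0.0783×2 = 1.156600.
SGD growth factor: 1 + 0.0662×2 = 1.132400.
CIP: F = S · (grow MXN)/(grow SGD) = 13.5813 × 1.156600/1.132400 = 13.871540 MXN per SGD.

13.8715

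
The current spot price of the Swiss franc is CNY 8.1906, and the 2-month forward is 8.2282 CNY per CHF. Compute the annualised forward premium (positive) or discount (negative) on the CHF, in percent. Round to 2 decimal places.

+2.75%

T = 2/12 years.
Period premium: (8.2282 − 8.1906)/8.1906 = 0.0045906.
Annualise by dividing by T: 0.0045906 / (2/12) = 0.027544 → 2.75%.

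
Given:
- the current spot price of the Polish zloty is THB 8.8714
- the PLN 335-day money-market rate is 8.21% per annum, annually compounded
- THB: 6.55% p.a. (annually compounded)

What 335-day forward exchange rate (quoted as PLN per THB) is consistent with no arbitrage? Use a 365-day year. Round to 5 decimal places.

0.11433

T = 335/365 years.
THB growth factor: (1 + 0.0655)^(335/365) = 1.0599583.
Growth of 1 PLN over T: (1 + 0.0821)^(335/365) = 1.075105.
So F = 8.8714 × 1.0599583 / 1.075105 = 8.746415 (THB/PLN).
Invert for PLN per THB: 1 / 8.746415 = 0.11433.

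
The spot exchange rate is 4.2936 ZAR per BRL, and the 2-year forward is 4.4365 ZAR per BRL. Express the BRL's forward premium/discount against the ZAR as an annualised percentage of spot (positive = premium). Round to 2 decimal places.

T = 2 years.
BRL trades forward at +3.32821% vs spot over the period.
Per annum: 0.0332821 / 2 = 0.016641 = 1.66%.

+1.66%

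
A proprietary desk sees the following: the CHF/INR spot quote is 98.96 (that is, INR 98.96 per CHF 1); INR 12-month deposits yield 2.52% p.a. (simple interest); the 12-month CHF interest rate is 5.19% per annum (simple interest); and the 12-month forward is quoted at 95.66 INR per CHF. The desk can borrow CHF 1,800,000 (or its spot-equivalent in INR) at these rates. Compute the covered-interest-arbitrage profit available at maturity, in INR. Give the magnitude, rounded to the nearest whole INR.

T = 1 year.
Keep in CHF, deliver into the forward: 1,800,000·1.051900·95.66 = INR 181,124,557.20.
Swap to INR now, deposit: 1,800,000·98.96·1.025200 = INR 182,616,825.60.
The quoted forward undervalues CHF, so borrow CHF, convert to INR at spot, deposit the INR at 2.52%, and buy CHF forward at 95.66 to cover the loan.
Arbitrage profit = |181,124,557.20 − 182,616,825.60| = INR 1,492,268.

INR 1,492,268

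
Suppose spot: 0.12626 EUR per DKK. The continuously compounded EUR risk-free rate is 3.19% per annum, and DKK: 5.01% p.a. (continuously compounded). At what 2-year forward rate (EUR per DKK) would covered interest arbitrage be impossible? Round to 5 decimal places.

T = 2 years.
Growth of 1 EUR over T: e^(0.0319×2) = 1.0658792.
Growth of 1 DKK over T: e^(0.0501×2) = 1.105392.
So F = 0.12626 × 1.0658792 / 1.105392 = 0.1217468 (EUR/DKK).

0.12175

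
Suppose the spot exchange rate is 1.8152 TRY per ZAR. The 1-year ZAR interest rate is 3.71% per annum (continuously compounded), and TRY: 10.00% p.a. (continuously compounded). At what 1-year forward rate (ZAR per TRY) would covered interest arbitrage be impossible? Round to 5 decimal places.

T = 1 year.
TRY growth factor: e^(0.1000×1) = 1.1051709.
Growth of 1 ZAR over T: e^(0.0371×1) = 1.0377968.
Forward (TRY per ZAR) = 1.8152 × 1.1051709 / 1.0377968 = 1.933043.
Invert for ZAR per TRY: 1 / 1.933043 = 0.51732.

0.51732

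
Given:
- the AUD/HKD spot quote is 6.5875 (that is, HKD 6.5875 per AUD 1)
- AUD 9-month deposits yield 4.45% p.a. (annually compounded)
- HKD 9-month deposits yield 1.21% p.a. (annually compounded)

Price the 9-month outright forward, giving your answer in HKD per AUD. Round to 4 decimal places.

T = 9/12 years.
HKD growth factor: (1 + 0.0121)^(9/12) = 1.0090613.
AUD accumulates by (1 + 0.0445)^(9/12) = 1.0331927.
So F = 6.5875 × 1.0090613 / 1.0331927 = 6.433641 (HKD/AUD).

6.4336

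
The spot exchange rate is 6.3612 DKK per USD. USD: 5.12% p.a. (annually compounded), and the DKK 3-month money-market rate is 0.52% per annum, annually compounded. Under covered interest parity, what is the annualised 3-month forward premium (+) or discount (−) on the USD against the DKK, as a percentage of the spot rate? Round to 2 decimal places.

T = 3/12 years.
No-arbitrage forward: 6.3612 × 1.0012975 / 1.0125613 = 6.2904376 DKK/USD.
Annualised premium = (F − S)/S × (1/T) = (6.2904376 − 6.3612)/6.3612 ÷ (3/12) = -4.45%.

-4.45%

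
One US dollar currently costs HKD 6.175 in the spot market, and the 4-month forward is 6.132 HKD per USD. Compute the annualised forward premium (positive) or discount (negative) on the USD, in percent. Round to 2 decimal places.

T = 4/12 years.
USD trades forward at -0.69636% vs spot over the period.
Annualise by dividing by T: -0.0069636 / (4/12) = -0.020891 → -2.09%.

-2.09%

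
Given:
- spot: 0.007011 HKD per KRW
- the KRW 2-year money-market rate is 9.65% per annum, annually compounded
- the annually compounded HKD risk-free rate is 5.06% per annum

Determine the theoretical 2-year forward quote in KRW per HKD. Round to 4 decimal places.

T = 2 years.
HKD accumulates by (1 + 0.0506)^2 = 1.10376036.
KRW accumulates by (1 + 0.0965)^2 = 1.20231225.
Forward (HKD per KRW) = 0.007011 × 1.10376036 / 1.20231225 = 0.00643631792.
Invert for KRW per HKD: 1 / 0.00643631792 = 155.3683.

155.3683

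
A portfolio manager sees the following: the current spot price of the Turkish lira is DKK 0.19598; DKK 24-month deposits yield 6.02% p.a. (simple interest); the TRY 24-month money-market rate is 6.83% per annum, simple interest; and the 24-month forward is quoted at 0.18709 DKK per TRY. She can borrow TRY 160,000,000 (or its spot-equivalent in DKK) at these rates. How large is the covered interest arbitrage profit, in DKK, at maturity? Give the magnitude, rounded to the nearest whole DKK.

T = 2 years.
Invest the TRY and cover forward: 160,000,000 × 1.136600 × 0.18709 = DKK 34,023,439.04.
Convert at spot and invest in DKK: 160,000,000 × 0.19598 × 1.120400 = DKK 35,132,158.72.
The quoted forward undervalues TRY, so borrow TRY, convert to DKK at spot, deposit the DKK at 6.02%, and buy TRY forward at 0.18709 to cover the loan.
The gap between the two covered legs is DKK 1,108,720.

DKK 1,108,720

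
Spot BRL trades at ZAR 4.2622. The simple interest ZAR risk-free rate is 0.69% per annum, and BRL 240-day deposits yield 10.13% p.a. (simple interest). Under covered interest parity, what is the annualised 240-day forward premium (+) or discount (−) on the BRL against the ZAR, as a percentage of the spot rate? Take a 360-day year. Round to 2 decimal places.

T = 240/360 years.
No-arbitrage forward: 4.2622 × 1.004600 / 1.0675333 = 4.0109345 ZAR/BRL.
(F − S)/S ÷ T = (4.0109345 − 4.2622)/4.2622/(240/360) = -0.088428 → -8.84%.

-8.84%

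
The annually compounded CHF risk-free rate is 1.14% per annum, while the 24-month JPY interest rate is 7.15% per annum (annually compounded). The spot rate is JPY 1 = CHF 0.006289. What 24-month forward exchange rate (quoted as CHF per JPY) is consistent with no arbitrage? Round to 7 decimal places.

0.0056033

T = 2 years.
CHF accumulates by (1 + 0.0114)^2 = 1.022930.
Growth of 1 JPY over T: (1 + 0.0715)^2 = 1.1481122.
CIP: F = S · (grow CHF)/(grow JPY) = 0.006289 × 1.022930/1.1481122 = 0.005603291 CHF per JPY.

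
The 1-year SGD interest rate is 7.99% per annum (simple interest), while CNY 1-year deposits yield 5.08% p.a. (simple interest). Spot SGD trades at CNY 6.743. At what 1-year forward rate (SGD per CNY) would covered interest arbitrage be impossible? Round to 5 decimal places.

0.15241

T = 1 year.
Growth of 1 CNY over T: 1 + 0.0508×1 = 1.050800.
SGD growth factor: 1 + 0.0799×1 = 1.079900.
Forward (CNY per SGD) = 6.743 × 1.050800 / 1.079900 = 6.561297.
Invert for SGD per CNY: 1 / 6.561297 = 0.15241.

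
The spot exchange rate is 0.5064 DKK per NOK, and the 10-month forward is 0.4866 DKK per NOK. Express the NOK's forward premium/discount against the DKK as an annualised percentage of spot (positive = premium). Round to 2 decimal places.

-4.69%

T = 10/12 years.
Period premium: (0.4866 − 0.5064)/0.5064 = -0.0390995.
×(1/T) gives -4.69% p.a.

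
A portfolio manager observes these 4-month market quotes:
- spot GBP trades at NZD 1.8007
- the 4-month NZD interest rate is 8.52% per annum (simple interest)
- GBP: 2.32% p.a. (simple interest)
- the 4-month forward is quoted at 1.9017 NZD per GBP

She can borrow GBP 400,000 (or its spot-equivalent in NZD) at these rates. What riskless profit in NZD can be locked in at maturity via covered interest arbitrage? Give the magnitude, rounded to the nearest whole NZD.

NZD 25,827

T = 4/12 years.
Invest the GBP and cover forward: 400,000 × 1.00773333 × 1.9017 = NZD 766,562.59.
Convert at spot and invest in NZD: 400,000 × 1.8007 × 1.028400 = NZD 740,735.95.
The quoted forward overvalues GBP, so borrow NZD, buy GBP at spot, deposit the GBP at 2.32%, and sell the proceeds forward at 1.9017.
Arbitrage profit = |766,562.59 − 740,735.95| = NZD 25,827.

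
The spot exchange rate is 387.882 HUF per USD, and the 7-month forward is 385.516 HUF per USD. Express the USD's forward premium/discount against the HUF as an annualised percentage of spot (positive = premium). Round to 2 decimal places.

-1.05%

T = 7/12 years.
USD trades forward at -0.60998% vs spot over the period.
×(1/T) gives -1.05% p.a.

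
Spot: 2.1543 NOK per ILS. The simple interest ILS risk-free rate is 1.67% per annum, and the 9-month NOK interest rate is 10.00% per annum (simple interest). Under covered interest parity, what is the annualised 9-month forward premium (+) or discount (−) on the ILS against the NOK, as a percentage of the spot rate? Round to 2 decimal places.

T = 9/12 years.
F = S · g_NOK/g_ILS = 2.1543 × 1.075000/1.012525 = 2.2872250.
(F − S)/S ÷ T = (2.2872250 − 2.1543)/2.1543/(9/12) = 0.082270 → 8.23%.

+8.23%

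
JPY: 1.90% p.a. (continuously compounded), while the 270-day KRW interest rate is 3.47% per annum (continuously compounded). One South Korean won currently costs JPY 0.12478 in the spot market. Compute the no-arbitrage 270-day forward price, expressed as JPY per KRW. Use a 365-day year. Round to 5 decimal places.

0.12334

T = 270/365 years.
JPY growth factor: e^(0.0190×270/365) = 1.014154.
KRW growth factor: e^(0.0347×270/365) = 1.0260008.
So F = 0.12478 × 1.014154 / 1.0260008 = 0.1233392 (JPY/KRW).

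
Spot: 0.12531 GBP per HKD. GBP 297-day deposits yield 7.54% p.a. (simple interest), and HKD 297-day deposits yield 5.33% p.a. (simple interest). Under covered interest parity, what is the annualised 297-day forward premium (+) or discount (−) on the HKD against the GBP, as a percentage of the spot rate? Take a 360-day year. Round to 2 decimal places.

T = 297/360 years.
F = S · g_GBP/g_HKD = 0.12531 × 1.062205/1.0439725 = 0.12749848.
Annualised premium = (F − S)/S × (1/T) = (0.12749848 − 0.12531)/0.12531 ÷ (297/360) = 2.12%.

+2.12%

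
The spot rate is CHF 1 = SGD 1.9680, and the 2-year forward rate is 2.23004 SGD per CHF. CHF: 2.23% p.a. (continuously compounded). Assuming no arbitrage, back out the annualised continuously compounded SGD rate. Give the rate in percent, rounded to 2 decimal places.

8.48%

T = 2 years.
CIP gives F = S · g_SGD/g_CHF, so g_SGD/g_CHF = 2.23004/1.968 = 1.1331504.
The CHF side grows by e^(0.0223×2) = 1.0456095.
That pins the SGD growth at 1.1848328.
Take logs: ln 1.1848328 / 2 = 0.084801, so 8.48%.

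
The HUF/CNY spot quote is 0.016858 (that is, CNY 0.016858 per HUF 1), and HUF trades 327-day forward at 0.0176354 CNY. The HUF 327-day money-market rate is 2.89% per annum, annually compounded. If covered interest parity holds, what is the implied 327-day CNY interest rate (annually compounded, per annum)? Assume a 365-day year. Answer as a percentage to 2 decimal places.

T = 327/365 years.
F/S = 0.0176354/0.016858 = 1.0461146 = (growth of CNY) / (growth of HUF).
The HUF side grows by (1 + 0.0289)^(327/365) = 1.0258527.
Hence g_CNY = 1.0731595.
Annualise: 1.0731595^(365/327) − 1 = 0.082001 = 8.20%.

8.20%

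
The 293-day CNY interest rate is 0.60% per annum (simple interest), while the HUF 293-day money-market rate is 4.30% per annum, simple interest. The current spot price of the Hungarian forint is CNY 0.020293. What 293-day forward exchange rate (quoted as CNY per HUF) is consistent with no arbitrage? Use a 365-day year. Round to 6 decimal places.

0.019710

T = 293/365 years.
Growth of 1 CNY over T: 1 + 0.0060×293/365 = 1.0048164.
HUF growth factor: 1 + 0.0430×293/365 = 1.0345178.
CIP: F = S · (grow CNY)/(grow HUF) = 0.020293 × 1.0048164/1.0345178 = 0.01971038 CNY per HUF.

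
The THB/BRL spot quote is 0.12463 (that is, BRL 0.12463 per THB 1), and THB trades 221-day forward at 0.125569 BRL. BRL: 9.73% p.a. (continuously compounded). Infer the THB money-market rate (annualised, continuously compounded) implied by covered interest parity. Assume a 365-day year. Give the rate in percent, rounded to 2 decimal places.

8.49%

T = 221/365 years.
By CIP, F/S equals the BRL-to-THB growth ratio: 0.125569/0.12463 = 1.0075343.
The BRL side grows by e^(0.0973×221/365) = 1.0606831.
That pins the THB growth at 1.0527514.
Take logs: ln 1.0527514 / (221/365) = 0.084903, so 8.49%.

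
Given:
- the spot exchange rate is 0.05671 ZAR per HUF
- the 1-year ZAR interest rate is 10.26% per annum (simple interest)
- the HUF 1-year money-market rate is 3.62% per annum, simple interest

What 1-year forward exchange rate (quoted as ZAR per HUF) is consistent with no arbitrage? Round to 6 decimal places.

0.060344

T = 1 year.
ZAR growth factor: 1 + 0.1026×1 = 1.102600.
HUF accumulates by 1 + 0.0362×1 = 1.036200.
Forward (ZAR per HUF) = 0.05671 × 1.102600 / 1.036200 = 0.06034399.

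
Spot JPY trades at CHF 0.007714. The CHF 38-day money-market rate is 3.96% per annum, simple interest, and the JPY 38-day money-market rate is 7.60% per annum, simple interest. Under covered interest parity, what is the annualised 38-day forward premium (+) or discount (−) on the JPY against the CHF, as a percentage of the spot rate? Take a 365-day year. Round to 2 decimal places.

T = 38/365 years.
No-arbitrage forward: 0.007714 × 1.0041227 / 1.0079123 = 0.007684997 CHF/JPY.
Annualised premium = (F − S)/S × (1/T) = (0.007684997 − 0.007714)/0.007714 ÷ (38/365) = -3.61%.

-3.61%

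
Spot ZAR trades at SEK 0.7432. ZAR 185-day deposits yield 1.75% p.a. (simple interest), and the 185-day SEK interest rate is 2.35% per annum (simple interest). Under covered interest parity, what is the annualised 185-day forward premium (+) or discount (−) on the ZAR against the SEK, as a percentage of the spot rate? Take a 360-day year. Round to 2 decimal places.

+0.59%

T = 185/360 years.
No-arbitrage forward: 0.7432 × 1.0120764 / 1.0089931 = 0.7454711 SEK/ZAR.
(F − S)/S ÷ T = (0.7454711 − 0.7432)/0.7432/(185/360) = 0.005946 → 0.59%.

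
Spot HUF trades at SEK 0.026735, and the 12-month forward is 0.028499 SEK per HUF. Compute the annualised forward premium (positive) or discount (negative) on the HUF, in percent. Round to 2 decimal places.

+6.60%

T = 1 year.
HUF trades forward at +6.59809% vs spot over the period.
Per annum: 0.0659809 / 1 = 0.065981 = 6.60%.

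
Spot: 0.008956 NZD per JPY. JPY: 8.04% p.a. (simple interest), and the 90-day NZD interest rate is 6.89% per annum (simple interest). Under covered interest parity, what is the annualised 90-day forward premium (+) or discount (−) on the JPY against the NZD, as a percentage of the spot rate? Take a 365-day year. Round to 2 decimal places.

-1.13%

T = 90/365 years.
F = S · g_NZD/g_JPY = 0.008956 × 1.016989/1.0198247 = 0.008931097.
(F − S)/S ÷ T = (0.008931097 − 0.008956)/0.008956/(90/365) = -0.011277 → -1.13%.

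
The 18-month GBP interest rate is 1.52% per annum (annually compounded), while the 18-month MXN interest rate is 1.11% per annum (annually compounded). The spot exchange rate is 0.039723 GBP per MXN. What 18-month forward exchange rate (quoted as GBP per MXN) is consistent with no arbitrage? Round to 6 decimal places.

0.039965

T = 18/12 years.
Growth of 1 GBP over T: (1 + 0.0152)^(18/12) = 1.0228864.
MXN accumulates by (1 + 0.0111)^(18/12) = 1.0166961.
Forward (GBP per MXN) = 0.039723 × 1.0228864 / 1.0166961 = 0.03996486.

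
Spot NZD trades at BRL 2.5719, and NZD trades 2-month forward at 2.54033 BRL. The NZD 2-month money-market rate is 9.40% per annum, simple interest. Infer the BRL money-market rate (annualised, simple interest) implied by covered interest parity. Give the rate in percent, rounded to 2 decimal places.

1.92%

T = 2/12 years.
By CIP, F/S equals the BRL-to-NZD growth ratio: 2.54033/2.5719 = 0.9877250.
The NZD side grows by 1 + 0.0940×2/12 = 1.0156667.
That pins the BRL growth at 1.0031994.
(1.0031994 − 1)/T = 0.019196, i.e. 1.92%.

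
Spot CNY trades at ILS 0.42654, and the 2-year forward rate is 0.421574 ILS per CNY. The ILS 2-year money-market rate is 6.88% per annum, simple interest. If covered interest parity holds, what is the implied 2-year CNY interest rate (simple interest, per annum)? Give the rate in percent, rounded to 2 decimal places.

7.55%

T = 2 years.
By CIP, F/S equals the ILS-to-CNY growth ratio: 0.421574/0.42654 = 0.9883575.
The ILS side grows by 1 + 0.0688×2 = 1.137600.
So the CNY growth factor = 1.1510005.
r = (1.1510005 − 1)/2 = 0.075500 → 7.55%.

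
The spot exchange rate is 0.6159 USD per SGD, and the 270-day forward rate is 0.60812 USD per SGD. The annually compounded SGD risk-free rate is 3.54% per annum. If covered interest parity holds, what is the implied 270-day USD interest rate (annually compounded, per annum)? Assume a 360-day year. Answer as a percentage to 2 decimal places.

1.80%

T = 270/360 years.
F/S = 0.60812/0.6159 = 0.9873681 = (growth of USD) / (growth of SGD).
SGD growth factor: (1 + 0.0354)^(270/360) = 1.0264342.
Hence g_USD = 1.0134684.
Annualise: 1.0134684^(360/270) − 1 = 0.017998 = 1.80%.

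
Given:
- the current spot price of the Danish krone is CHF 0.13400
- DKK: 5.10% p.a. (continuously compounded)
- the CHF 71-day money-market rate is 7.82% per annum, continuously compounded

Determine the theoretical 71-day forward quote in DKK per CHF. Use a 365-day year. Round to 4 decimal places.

T = 71/365 years.
Growth of 1 CHF over T: e^(0.0782×71/365) = 1.0153278.
Growth of 1 DKK over T: e^(0.0510×71/365) = 1.0099699.
CIP: F = S · (grow CHF)/(grow DKK) = 0.134 × 1.0153278/1.0099699 = 0.1347109 CHF per DKK.
Quoted the other way: 1/0.1347109 = 7.4233 DKK per CHF.

7.4233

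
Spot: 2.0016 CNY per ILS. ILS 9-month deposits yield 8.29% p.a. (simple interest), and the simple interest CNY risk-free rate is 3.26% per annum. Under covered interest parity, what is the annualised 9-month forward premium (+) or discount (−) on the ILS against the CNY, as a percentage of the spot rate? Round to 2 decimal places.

-4.74%

T = 9/12 years.
No-arbitrage forward: 2.0016 × 1.024450 / 1.062175 = 1.9305097 CNY/ILS.
Annualised premium = (F − S)/S × (1/T) = (1.9305097 − 2.0016)/2.0016 ÷ (9/12) = -4.74%.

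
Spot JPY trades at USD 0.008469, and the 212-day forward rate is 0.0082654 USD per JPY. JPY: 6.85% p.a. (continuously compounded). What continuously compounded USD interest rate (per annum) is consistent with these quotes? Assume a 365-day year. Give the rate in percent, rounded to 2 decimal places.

T = 212/365 years.
By CIP, F/S equals the USD-to-JPY growth ratio: 0.0082654/0.008469 = 0.9759594.
The JPY side grows by e^(0.0685×212/365) = 1.0405884.
That pins the USD growth at 1.015572.
Take logs: ln 1.015572 / (212/365) = 0.026604, so 2.66%.

2.66%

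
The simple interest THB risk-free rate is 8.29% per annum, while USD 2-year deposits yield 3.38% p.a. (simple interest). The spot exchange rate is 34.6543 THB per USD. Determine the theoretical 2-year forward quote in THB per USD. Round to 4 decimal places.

T = 2 years.
THB accumulates by 1 + 0.0829×2 = 1.165800.
Growth of 1 USD over T: 1 + 0.0338×2 = 1.067600.
So F = 34.6543 × 1.165800 / 1.067600 = 37.841872 (THB/USD).

37.8419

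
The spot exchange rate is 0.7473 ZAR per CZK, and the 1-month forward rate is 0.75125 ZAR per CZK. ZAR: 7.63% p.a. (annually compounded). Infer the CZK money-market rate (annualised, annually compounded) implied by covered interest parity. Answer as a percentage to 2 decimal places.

1.03%

T = 1/12 years.
By CIP, F/S equals the ZAR-to-CZK growth ratio: 0.75125/0.7473 = 1.0052857.
The ZAR side grows by (1 + 0.0763)^(1/12) = 1.0061462.
That pins the CZK growth at 1.000856.
r = 1.000856^(12/1) − 1 = 0.010320 → 1.03%.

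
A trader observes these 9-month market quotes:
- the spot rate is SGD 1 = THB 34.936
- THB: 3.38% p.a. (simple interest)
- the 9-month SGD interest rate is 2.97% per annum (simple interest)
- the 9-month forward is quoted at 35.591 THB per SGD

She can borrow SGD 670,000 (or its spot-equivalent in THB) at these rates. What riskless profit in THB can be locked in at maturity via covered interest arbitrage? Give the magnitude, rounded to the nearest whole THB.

T = 9/12 years.
Invest the SGD and cover forward: 670,000 × 1.022275 × 35.591 = THB 24,377,138.98.
Convert at spot and invest in THB: 670,000 × 34.936 × 1.025350 = THB 24,000,490.49.
The quoted forward overvalues SGD, so borrow THB, buy SGD at spot, deposit the SGD at 2.97%, and sell the proceeds forward at 35.591.
The gap between the two covered legs is THB 376,648.

THB 376,648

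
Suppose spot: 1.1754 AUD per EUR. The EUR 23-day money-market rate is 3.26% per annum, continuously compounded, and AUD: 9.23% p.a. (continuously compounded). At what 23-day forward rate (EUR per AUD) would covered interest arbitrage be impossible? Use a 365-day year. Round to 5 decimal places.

0.84758

T = 23/365 years.
AUD growth factor: e^(0.0923×23/365) = 1.0058331.
EUR growth factor: e^(0.0326×23/365) = 1.0020564.
Forward (AUD per EUR) = 1.1754 × 1.0058331 / 1.0020564 = 1.179830.
Invert for EUR per AUD: 1 / 1.179830 = 0.84758.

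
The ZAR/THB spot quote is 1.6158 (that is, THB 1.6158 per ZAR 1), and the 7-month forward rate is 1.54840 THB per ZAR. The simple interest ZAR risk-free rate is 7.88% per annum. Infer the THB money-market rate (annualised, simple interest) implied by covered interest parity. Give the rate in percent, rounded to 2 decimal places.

0.40%

T = 7/12 years.
By CIP, F/S equals the THB-to-ZAR growth ratio: 1.5484/1.6158 = 0.9582869.
The ZAR side grows by 1 + 0.0788×7/12 = 1.0459667.
That pins the THB growth at 1.0023362.
r = (1.0023362 − 1)/(7/12) = 0.004005 → 0.40%.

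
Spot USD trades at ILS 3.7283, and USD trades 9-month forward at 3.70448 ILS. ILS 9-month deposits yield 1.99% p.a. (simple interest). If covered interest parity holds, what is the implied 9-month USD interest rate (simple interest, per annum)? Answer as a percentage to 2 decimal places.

T = 9/12 years.
F/S = 3.70448/3.7283 = 0.9936110 = (growth of ILS) / (growth of USD).
ILS growth factor: 1 + 0.0199×9/12 = 1.014925.
Hence g_USD = 1.0214511.
(1.0214511 − 1)/T = 0.028601, i.e. 2.86%.

2.86%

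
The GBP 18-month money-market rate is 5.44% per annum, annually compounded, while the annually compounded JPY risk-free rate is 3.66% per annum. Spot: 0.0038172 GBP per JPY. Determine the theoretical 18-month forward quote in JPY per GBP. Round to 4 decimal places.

255.3664

T = 18/12 years.
GBP accumulates by (1 + 0.0544)^(18/12) = 1.082699898.
JPY growth factor: (1 + 0.0366)^(18/12) = 1.055399312.
CIP: F = S · (grow GBP)/(grow JPY) = 0.0038172 × 1.082699898/1.055399312 = 0.00391594158 GBP per JPY.
Quoted the other way: 1/0.00391594158 = 255.3664 JPY per GBP.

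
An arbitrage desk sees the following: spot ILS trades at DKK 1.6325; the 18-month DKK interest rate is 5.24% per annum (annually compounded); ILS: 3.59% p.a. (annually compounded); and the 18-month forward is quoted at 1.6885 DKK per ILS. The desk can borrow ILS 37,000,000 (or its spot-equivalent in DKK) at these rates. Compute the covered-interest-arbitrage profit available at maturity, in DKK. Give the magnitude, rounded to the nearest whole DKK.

DKK 656,970

T = 18/12 years.
Keep in ILS, deliver into the forward: 37,000,000·1.0543304502·1.6885 = DKK 65,868,767.71.
Swap to DKK now, deposit: 37,000,000·1.6325·1.0796208398 = DKK 65,211,797.78.
The quoted forward overvalues ILS, so borrow DKK, buy ILS at spot, deposit the ILS at 3.59%, and sell the proceeds forward at 1.6885.
Profit = 65,868,767.71 − 65,211,797.78 = DKK 656,970.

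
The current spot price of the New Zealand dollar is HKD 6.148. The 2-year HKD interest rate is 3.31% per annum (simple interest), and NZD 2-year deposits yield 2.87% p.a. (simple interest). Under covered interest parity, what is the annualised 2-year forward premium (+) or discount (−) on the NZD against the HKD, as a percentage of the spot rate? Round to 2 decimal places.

T = 2 years.
CIP forward (HKD per NZD) = 6.148 × 1.066200/1.057400 = 6.199166.
(F − S)/S ÷ T = (6.199166 − 6.148)/6.148/2 = 0.004161 → 0.42%.

+0.42%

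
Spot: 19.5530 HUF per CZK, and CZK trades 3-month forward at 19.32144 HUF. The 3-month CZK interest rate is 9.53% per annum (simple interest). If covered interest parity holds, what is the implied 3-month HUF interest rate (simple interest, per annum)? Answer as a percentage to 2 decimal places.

T = 3/12 years.
CIP gives F = S · g_HUF/g_CZK, so g_HUF/g_CZK = 19.32144/19.553 = 0.9881573.
The CZK side grows by 1 + 0.0953×3/12 = 1.023825.
Hence g_HUF = 1.0117001.
(1.0117001 − 1)/T = 0.046800, i.e. 4.68%.

4.68%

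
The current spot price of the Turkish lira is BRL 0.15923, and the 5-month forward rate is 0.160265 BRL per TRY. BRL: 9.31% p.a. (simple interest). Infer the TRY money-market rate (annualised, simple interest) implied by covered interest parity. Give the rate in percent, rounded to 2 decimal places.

T = 5/12 years.
CIP gives F = S · g_BRL/g_TRY, so g_BRL/g_TRY = 0.160265/0.15923 = 1.0065000.
The BRL side grows by 1 + 0.0931×5/12 = 1.0387917.
That pins the TRY growth at 1.0320832.
r = (1.0320832 − 1)/(5/12) = 0.077000 → 7.70%.

7.70%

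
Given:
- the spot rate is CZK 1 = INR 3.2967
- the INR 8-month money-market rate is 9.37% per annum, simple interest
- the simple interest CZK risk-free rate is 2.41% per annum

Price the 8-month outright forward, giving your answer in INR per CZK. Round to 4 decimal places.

3.4472

T = 8/12 years.
INR growth factor: 1 + 0.0937×8/12 = 1.0624667.
CZK growth factor: 1 + 0.0241×8/12 = 1.0160667.
CIP: F = S · (grow INR)/(grow CZK) = 3.2967 × 1.0624667/1.0160667 = 3.447248 INR per CZK.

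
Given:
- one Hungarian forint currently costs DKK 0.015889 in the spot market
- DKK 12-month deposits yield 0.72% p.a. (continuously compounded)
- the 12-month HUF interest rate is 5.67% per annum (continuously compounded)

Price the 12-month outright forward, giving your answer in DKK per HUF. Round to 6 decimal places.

T = 1 year.
DKK growth factor: e^(0.0072×1) = 1.007226.
HUF accumulates by e^(0.0567×1) = 1.0583383.
Forward (DKK per HUF) = 0.015889 × 1.007226 / 1.0583383 = 0.01512164.

0.015122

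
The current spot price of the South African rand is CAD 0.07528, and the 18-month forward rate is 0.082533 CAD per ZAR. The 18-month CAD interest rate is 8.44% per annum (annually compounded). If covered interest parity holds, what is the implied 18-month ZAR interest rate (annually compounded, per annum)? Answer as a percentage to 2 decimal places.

1.99%

T = 18/12 years.
F/S = 0.082533/0.07528 = 1.0963470 = (growth of CAD) / (growth of ZAR).
The CAD side grows by (1 + 0.0844)^(18/12) = 1.1292348.
Hence g_ZAR = 1.0299976.
Annualise: 1.0299976^(12/18) − 1 = 0.019900 = 1.99%.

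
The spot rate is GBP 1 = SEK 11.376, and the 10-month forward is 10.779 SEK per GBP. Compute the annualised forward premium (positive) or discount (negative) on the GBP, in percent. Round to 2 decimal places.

T = 10/12 years.
GBP trades forward at -5.24789% vs spot over the period.
Per annum: -0.0524789 / (10/12) = -0.062975 = -6.30%.

-6.30%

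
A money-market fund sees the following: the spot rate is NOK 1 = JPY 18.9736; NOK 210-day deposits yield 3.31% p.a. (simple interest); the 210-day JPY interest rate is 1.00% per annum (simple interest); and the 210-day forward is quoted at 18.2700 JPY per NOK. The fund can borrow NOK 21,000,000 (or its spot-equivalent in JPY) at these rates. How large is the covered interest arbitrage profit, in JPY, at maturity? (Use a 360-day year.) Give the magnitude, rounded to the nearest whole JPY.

JPY 9,691,838

T = 210/360 years.
Keep in NOK, deliver into the forward: 21,000,000·1.01930833333·18.2700 = JPY 391,078,028.25.
Swap to JPY now, deposit: 21,000,000·18.9736·1.00583333333 = JPY 400,769,866.00.
The quoted forward undervalues NOK, so borrow NOK, convert to JPY at spot, deposit the JPY at 1.00%, and buy NOK forward at 18.2700 to cover the loan.
The gap between the two covered legs is JPY 9,691,838.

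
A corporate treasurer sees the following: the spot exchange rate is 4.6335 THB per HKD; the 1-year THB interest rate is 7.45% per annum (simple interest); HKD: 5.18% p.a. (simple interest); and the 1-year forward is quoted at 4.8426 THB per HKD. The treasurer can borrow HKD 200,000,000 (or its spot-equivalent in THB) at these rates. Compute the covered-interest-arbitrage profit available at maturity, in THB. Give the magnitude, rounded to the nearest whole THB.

T = 1 year.
Keep in HKD, deliver into the forward: 200,000,000·1.051800·4.8426 = THB 1,018,689,336.00.
Swap to THB now, deposit: 200,000,000·4.6335·1.074500 = THB 995,739,150.00.
The quoted forward overvalues HKD, so borrow THB, buy HKD at spot, deposit the HKD at 5.18%, and sell the proceeds forward at 4.8426.
The gap between the two covered legs is THB 22,950,186.

THB 22,950,186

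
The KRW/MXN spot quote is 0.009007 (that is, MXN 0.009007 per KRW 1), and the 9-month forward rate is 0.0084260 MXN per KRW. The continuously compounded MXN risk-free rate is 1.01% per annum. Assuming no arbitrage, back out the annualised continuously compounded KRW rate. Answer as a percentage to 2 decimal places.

9.90%

T = 9/12 years.
By CIP, F/S equals the MXN-to-KRW growth ratio: 0.008426/0.009007 = 0.9354946.
MXN growth factor: e^(0.0101×9/12) = 1.0076038.
So the KRW growth factor = 1.0770814.
r = ln(1.0770814)/(9/12) = 0.099007 → 9.90%.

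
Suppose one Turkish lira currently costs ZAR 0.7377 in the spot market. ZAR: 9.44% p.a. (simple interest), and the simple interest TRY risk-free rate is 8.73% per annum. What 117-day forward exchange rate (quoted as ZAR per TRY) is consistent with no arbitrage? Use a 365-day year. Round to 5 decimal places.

T = 117/365 years.
ZAR growth factor: 1 + 0.0944×117/365 = 1.0302597.
TRY growth factor: 1 + 0.0873×117/365 = 1.0279838.
Forward (ZAR per TRY) = 0.7377 × 1.0302597 / 1.0279838 = 0.7393332.

0.73933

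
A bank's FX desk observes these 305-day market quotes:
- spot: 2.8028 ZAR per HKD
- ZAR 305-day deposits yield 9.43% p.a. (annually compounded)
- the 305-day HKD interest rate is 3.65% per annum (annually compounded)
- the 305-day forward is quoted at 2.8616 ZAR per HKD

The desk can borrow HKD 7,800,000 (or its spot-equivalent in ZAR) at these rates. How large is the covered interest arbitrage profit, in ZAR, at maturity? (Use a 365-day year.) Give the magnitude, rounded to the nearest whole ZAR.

ZAR 572,396

T = 305/365 years.
Invest the HKD and cover forward: 7,800,000 × 1.0304097712 × 2.8616 = ZAR 22,999,240.69.
Convert at spot and invest in ZAR: 7,800,000 × 2.8028 × 1.0782091636 = ZAR 23,571,636.22.
The quoted forward undervalues HKD, so borrow HKD, convert to ZAR at spot, deposit the ZAR at 9.43%, and buy HKD forward at 2.8616 to cover the loan.
The gap between the two covered legs is ZAR 572,396.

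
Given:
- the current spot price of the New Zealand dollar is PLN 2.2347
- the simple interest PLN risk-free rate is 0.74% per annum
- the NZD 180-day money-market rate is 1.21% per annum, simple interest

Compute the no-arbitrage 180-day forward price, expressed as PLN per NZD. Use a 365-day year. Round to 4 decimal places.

2.2296

T = 180/365 years.
PLN accumulates by 1 + 0.0074×180/365 = 1.0036493.
NZD accumulates by 1 + 0.0121×180/365 = 1.0059671.
So F = 2.2347 × 1.0036493 / 1.0059671 = 2.229551 (PLN/NZD).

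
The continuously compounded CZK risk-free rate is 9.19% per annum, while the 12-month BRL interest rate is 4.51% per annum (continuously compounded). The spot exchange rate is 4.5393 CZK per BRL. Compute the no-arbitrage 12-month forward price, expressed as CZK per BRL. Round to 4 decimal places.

T = 1 year.
CZK growth factor: e^(0.0919×1) = 1.0962552.
Growth of 1 BRL over T: e^(0.0451×1) = 1.0461325.
CIP: F = S · (grow CZK)/(grow BRL) = 4.5393 × 1.0962552/1.0461325 = 4.756789 CZK per BRL.

4.7568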